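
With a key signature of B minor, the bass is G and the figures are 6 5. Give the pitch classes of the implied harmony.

G, B, D, E

The written figures 6 5 are shorthand for 6/5/3: the 3 is implied.
A third above G in this key is B.
A fifth above G in this key is D.
A sixth above G in this key is E.
Together with the bass G, this spells E minor seventh in first inversion.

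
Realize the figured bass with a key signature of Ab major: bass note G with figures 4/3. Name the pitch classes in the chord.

G, Bb, C, Eb

The written figures 4/3 are shorthand for 6/4/3: the 6 is implied.
A third above G in this key is Bb.
A fourth above G in this key is C.
A sixth above G in this key is Eb.
Together with the bass G, this spells C minor seventh in second inversion.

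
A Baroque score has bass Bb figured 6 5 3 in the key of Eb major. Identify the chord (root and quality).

G minor seventh

The figures 6 5 3 indicate a seventh chord in first inversion.
In first inversion the root lies a sixth above the bass: a sixth above Bb in Eb major is G.
The chord tones are Bb, D, F, G, giving G minor seventh.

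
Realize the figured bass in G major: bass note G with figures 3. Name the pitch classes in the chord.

The written figures 3 are shorthand for 5/3: the 5 is implied.
A third above G in this key is B.
A fifth above G in this key is D.
Together with the bass G, this spells G major in root position.

G, B, D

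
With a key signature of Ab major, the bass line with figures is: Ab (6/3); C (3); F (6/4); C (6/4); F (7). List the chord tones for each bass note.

Ab (6/3): Ab, C, F.
C (5/3): C, Eb, G.
F (6/4): F, Bb, Db.
C (6/4): C, F, Ab.
F (7/5/3): F, Ab, C, Eb.

Ab, C, F | C, Eb, G | F, Bb, Db | C, F, Ab | F, Ab, C, Eb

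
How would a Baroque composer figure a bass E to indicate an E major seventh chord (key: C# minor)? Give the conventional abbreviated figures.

7

E is the root of E major seventh, so the chord is in root position.
A seventh chord in root position is figured 7/5/3, conventionally abbreviated 7.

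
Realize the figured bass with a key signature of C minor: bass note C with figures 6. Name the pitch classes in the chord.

The written figures 6 are shorthand for 6/3: the 3 is implied.
A third above C in this key is Eb.
A sixth above C in this key is Ab.
Together with the bass C, this spells Ab major in first inversion.

C, Eb, Ab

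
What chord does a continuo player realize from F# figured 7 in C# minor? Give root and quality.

F# minor seventh

The figures 7 indicate a seventh chord in root position.
In root position the bass is the root, so the root is F#.
The chord tones are F#, A, C#, E, giving F# minor seventh.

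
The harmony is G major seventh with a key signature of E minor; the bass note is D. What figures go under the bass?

4/3

D is the fifth of G major seventh, so the chord is in second inversion.
A seventh chord in second inversion is figured 6/4/3, conventionally abbreviated 4/3.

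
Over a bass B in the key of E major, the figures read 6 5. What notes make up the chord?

B, D#, F#, G#

The written figures 6 5 are shorthand for 6/5/3: the 3 is implied.
A third above B in this key is D#.
A fifth above B in this key is F#.
A sixth above B in this key is G#.
Together with the bass B, this spells G# minor seventh in first inversion.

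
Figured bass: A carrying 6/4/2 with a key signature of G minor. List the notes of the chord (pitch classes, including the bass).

A, Bb, D, F

A second above A in this key is Bb.
A fourth above A in this key is D.
A sixth above A in this key is F.
Together with the bass A, this spells Bb major seventh in third inversion.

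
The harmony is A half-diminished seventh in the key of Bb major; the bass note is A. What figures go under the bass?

7

A is the root of A half-diminished seventh, so the chord is in root position.
A seventh chord in root position is figured 7/5/3, conventionally abbreviated 7.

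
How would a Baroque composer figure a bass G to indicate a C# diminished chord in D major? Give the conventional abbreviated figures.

6/4

G is the fifth of C# diminished, so the chord is in second inversion.
A triad in second inversion is figured 6/4, conventionally abbreviated 6/4.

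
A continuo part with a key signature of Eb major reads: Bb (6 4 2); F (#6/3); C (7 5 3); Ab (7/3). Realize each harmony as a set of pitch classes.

Bb, C, Eb, G | F, Ab, D# | C, Eb, G, Bb | Ab, C, Eb, G

Bb (6/4/2): Bb, C, Eb, G.
F (#6/3): F, Ab, D#.
C (7/5/3): C, Eb, G, Bb.
Ab (7/5/3): Ab, C, Eb, G.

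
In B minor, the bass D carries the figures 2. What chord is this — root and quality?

E minor seventh

The figures 2 indicate a seventh chord in third inversion.
In third inversion the root lies a second above the bass: a second above D in B minor is E.
The chord tones are D, E, G, B, giving E minor seventh.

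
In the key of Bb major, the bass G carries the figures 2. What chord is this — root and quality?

The figures 2 indicate a seventh chord in third inversion.
In third inversion the root lies a second above the bass: a second above G in Bb major is A.
The chord tones are G, A, C, Eb, giving A half-diminished seventh.

A half-diminished seventh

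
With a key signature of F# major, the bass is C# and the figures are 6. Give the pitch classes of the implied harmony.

The written figures 6 are shorthand for 6/3: the 3 is implied.
A third above C# in this key is E#.
A sixth above C# in this key is A#.
Together with the bass C#, this spells A# minor in first inversion.

C#, E#, A#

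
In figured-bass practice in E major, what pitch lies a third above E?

Counting 2 letter steps above E lands on G; in E major, that letter is G#.

G#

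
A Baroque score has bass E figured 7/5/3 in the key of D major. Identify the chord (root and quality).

E minor seventh

The figures 7/5/3 indicate a seventh chord in root position.
In root position the bass is the root, so the root is E.
The chord tones are E, G, B, D, giving E minor seventh.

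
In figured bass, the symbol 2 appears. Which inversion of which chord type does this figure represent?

2 is shorthand for 6/4/2.
Intervals of 6/4/2 above the bass form a seventh chord; the bass is the seventh, so this is third inversion.

seventh chord, third inversion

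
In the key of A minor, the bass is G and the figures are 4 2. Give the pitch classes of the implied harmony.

The written figures 4 2 are shorthand for 6/4/2: the 6 is implied.
A second above G in this key is A.
A fourth above G in this key is C.
A sixth above G in this key is E.
Together with the bass G, this spells A minor seventh in third inversion.

G, A, C, E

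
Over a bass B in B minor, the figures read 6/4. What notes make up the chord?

A fourth above B in this key is E.
A sixth above B in this key is G.
Together with the bass B, this spells E minor in second inversion.

B, E, G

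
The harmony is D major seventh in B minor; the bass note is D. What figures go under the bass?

D is the root of D major seventh, so the chord is in root position.
A seventh chord in root position is figured 7/5/3, conventionally abbreviated 7.

7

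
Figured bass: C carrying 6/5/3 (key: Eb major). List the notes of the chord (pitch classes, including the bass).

C, Eb, G, Ab

A third above C in this key is Eb.
A fifth above C in this key is G.
A sixth above C in this key is Ab.
Together with the bass C, this spells Ab major seventh in first inversion.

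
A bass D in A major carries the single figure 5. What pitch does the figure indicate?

Counting 4 letter steps above D lands on A; in A major, that letter is A.

A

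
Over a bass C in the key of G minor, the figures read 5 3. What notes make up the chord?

A third above C in this key is Eb.
A fifth above C in this key is G.
Together with the bass C, this spells C minor in root position.

C, Eb, G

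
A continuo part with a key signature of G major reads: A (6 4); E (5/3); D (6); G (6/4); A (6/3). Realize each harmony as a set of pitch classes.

A (6/4): A, D, F#.
E (5/3): E, G, B.
D (6/3): D, F#, B.
G (6/4): G, C, E.
A (6/3): A, C, F#.

A, D, F# | E, G, B | D, F#, B | G, C, E | A, C, F#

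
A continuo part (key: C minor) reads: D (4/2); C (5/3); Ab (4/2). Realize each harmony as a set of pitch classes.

D (6/4/2): D, Eb, G, Bb.
C (5/3): C, Eb, G.
Ab (6/4/2): Ab, Bb, D, F.

D, Eb, G, Bb | C, Eb, G | Ab, Bb, D, F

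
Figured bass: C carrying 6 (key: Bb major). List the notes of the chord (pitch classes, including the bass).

The written figures 6 are shorthand for 6/3: the 3 is implied.
A third above C in this key is Eb.
A sixth above C in this key is A.
Together with the bass C, this spells A diminished in first inversion.

C, Eb, A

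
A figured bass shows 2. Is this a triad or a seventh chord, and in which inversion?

seventh chord, third inversion

2 is shorthand for 6/4/2.
Intervals of 6/4/2 above the bass form a seventh chord; the bass is the seventh, so this is third inversion.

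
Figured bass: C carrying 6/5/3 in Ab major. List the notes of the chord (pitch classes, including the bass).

C, Eb, G, Ab

A third above C in this key is Eb.
A fifth above C in this key is G.
A sixth above C in this key is Ab.
Together with the bass C, this spells Ab major seventh in first inversion.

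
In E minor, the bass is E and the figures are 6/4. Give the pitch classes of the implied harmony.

E, A, C

A fourth above E in this key is A.
A sixth above E in this key is C.
Together with the bass E, this spells A minor in second inversion.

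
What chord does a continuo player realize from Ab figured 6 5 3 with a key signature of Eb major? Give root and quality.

F minor seventh

The figures 6 5 3 indicate a seventh chord in first inversion.
In first inversion the root lies a sixth above the bass: a sixth above Ab in Eb major is F.
The chord tones are Ab, C, Eb, F, giving F minor seventh.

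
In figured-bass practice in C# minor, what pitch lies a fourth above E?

Counting 3 letter steps above E lands on A; in C# minor, that letter is A.

A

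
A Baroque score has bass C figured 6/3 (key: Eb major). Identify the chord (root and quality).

Ab major

The figures 6/3 indicate a triad in first inversion.
In first inversion the root lies a sixth above the bass: a sixth above C in Eb major is Ab.
The chord tones are C, Eb, Ab, giving Ab major.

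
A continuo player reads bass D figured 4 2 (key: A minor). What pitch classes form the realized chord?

The written figures 4 2 are shorthand for 6/4/2: the 6 is implied.
A second above D in this key is E.
A fourth above D in this key is G.
A sixth above D in this key is B.
Together with the bass D, this spells E minor seventh in third inversion.

D, E, G, B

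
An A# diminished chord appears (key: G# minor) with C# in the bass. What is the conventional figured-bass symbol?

6

C# is the third of A# diminished, so the chord is in first inversion.
A triad in first inversion is figured 6/3, conventionally abbreviated 6.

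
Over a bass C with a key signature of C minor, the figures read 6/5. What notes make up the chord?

The written figures 6/5 are shorthand for 6/5/3: the 3 is implied.
A third above C in this key is Eb.
A fifth above C in this key is G.
A sixth above C in this key is Ab.
Together with the bass C, this spells Ab major seventh in first inversion.

C, Eb, G, Ab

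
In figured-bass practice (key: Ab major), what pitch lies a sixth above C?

Counting 5 letter steps above C lands on A; in Ab major, that letter is Ab.

Ab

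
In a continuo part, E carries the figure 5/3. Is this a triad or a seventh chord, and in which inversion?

triad, root position

Intervals of 5/3 above the bass form a triad; the bass is the root, so this is root position.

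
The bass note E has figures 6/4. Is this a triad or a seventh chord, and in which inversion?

Intervals of 6/4 above the bass form a triad; the bass is the fifth, so this is second inversion.

triad, second inversion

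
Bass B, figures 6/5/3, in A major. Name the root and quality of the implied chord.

G# half-diminished seventh

The figures 6/5/3 indicate a seventh chord in first inversion.
In first inversion the root lies a sixth above the bass: a sixth above B in A major is G#.
The chord tones are B, D, F#, G#, giving G# half-diminished seventh.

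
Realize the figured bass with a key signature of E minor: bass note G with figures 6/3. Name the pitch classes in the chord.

G, B, E

A third above G in this key is B.
A sixth above G in this key is E.
Together with the bass G, this spells E minor in first inversion.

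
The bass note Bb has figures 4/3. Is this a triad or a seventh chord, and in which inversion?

4/3 is shorthand for 6/4/3.
Intervals of 6/4/3 above the bass form a seventh chord; the bass is the fifth, so this is second inversion.

seventh chord, second inversion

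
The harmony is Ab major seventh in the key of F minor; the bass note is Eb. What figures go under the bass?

Eb is the fifth of Ab major seventh, so the chord is in second inversion.
A seventh chord in second inversion is figured 6/4/3, conventionally abbreviated 4/3.

4/3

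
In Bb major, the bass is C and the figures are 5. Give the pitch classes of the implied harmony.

C, Eb, G

The written figures 5 are shorthand for 5/3: the 3 is implied.
A third above C in this key is Eb.
A fifth above C in this key is G.
Together with the bass C, this spells C minor in root position.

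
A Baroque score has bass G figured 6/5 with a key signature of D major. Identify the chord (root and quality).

The figures 6/5 indicate a seventh chord in first inversion.
In first inversion the root lies a sixth above the bass: a sixth above G in D major is E.
The chord tones are G, B, D, E, giving E minor seventh.

E minor seventh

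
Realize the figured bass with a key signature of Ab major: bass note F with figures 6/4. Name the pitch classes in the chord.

F, Bb, Db

A fourth above F in this key is Bb.
A sixth above F in this key is Db.
Together with the bass F, this spells Bb minor in second inversion.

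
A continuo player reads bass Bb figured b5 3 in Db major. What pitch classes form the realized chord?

A third above Bb in this key is Db.
A fifth above Bb in this key is F, lowered to Fb by the flat.
Together with the bass Bb, this spells Bb diminished in root position.

Bb, Db, Fb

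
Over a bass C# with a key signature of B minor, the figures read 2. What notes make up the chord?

The written figures 2 are shorthand for 6/4/2: the 6/4 are implied.
A second above C# in this key is D.
A fourth above C# in this key is F#.
A sixth above C# in this key is A.
Together with the bass C#, this spells D major seventh in third inversion.

C#, D, F#, A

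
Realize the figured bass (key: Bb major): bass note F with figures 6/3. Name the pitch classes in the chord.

F, A, D

A third above F in this key is A.
A sixth above F in this key is D.
Together with the bass F, this spells D minor in first inversion.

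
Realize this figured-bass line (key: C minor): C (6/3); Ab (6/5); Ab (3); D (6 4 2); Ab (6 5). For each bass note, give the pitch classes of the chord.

C, Eb, Ab | Ab, C, Eb, F | Ab, C, Eb | D, Eb, G, Bb | Ab, C, Eb, F

C (6/3): C, Eb, Ab.
Ab (6/5/3): Ab, C, Eb, F.
Ab (5/3): Ab, C, Eb.
D (6/4/2): D, Eb, G, Bb.
Ab (6/5/3): Ab, C, Eb, F.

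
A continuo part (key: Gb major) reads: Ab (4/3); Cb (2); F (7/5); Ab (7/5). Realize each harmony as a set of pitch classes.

Ab, Cb, Db, F | Cb, Db, F, Ab | F, Ab, Cb, Eb | Ab, Cb, Eb, Gb

Ab (6/4/3): Ab, Cb, Db, F.
Cb (6/4/2): Cb, Db, F, Ab.
F (7/5/3): F, Ab, Cb, Eb.
Ab (7/5/3): Ab, Cb, Eb, Gb.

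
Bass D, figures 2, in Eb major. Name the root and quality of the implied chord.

Eb major seventh

The figures 2 indicate a seventh chord in third inversion.
In third inversion the root lies a second above the bass: a second above D in Eb major is Eb.
The chord tones are D, Eb, G, Bb, giving Eb major seventh.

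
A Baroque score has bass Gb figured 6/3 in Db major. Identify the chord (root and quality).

The figures 6/3 indicate a triad in first inversion.
In first inversion the root lies a sixth above the bass: a sixth above Gb in Db major is Eb.
The chord tones are Gb, Bb, Eb, giving Eb minor.

Eb minor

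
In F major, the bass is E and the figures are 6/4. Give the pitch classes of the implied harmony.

A fourth above E in this key is A.
A sixth above E in this key is C.
Together with the bass E, this spells A minor in second inversion.

E, A, C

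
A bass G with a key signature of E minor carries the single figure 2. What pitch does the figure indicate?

A

Counting 1 letter step above G lands on A; in E minor, that letter is A.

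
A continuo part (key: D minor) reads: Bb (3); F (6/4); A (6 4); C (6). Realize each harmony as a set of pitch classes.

Bb, D, F | F, Bb, D | A, D, F | C, E, A

Bb (5/3): Bb, D, F.
F (6/4): F, Bb, D.
A (6/4): A, D, F.
C (6/3): C, E, A.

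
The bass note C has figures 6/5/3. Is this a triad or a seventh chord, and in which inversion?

seventh chord, first inversion

Intervals of 6/5/3 above the bass form a seventh chord; the bass is the third, so this is first inversion.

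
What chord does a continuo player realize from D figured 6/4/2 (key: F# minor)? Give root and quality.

E dominant seventh

The figures 6/4/2 indicate a seventh chord in third inversion.
In third inversion the root lies a second above the bass: a second above D in F# minor is E.
The chord tones are D, E, G#, B, giving E dominant seventh.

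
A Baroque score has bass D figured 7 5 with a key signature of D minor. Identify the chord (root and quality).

The figures 7 5 indicate a seventh chord in root position.
In root position the bass is the root, so the root is D.
The chord tones are D, F, A, C, giving D minor seventh.

D minor seventh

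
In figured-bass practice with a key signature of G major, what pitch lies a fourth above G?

Counting 3 letter steps above G lands on C; in G major, that letter is C.

C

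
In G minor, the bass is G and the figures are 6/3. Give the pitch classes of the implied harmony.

A third above G in this key is Bb.
A sixth above G in this key is Eb.
Together with the bass G, this spells Eb major in first inversion.

G, Bb, Eb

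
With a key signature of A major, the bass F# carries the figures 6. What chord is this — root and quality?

D major

The figures 6 indicate a triad in first inversion.
In first inversion the root lies a sixth above the bass: a sixth above F# in A major is D.
The chord tones are F#, A, D, giving D major.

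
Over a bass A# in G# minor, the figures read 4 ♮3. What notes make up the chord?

The written figures 4 ♮3 are shorthand for 6/4/3: the 6 is implied.
A third above A# in this key is C#, made natural (C) by the ♮ figure.
A fourth above A# in this key is D#.
A sixth above A# in this key is F#.

A#, C, D#, F#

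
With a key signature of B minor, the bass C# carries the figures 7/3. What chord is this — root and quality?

The figures 7/3 indicate a seventh chord in root position.
In root position the bass is the root, so the root is C#.
The chord tones are C#, E, G, B, giving C# half-diminished seventh.

C# half-diminished seventh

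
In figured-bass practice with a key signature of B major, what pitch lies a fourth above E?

Counting 3 letter steps above E lands on A; in B major, that letter is A#.

A#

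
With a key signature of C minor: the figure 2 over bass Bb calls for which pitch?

Counting 1 letter step above Bb lands on C; in C minor, that letter is C.

C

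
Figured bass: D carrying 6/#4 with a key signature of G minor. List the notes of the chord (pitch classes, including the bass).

D, G#, Bb

A fourth above D in this key is G, raised to G# by the sharp.
A sixth above D in this key is Bb.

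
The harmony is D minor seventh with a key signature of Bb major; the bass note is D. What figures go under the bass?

D is the root of D minor seventh, so the chord is in root position.
A seventh chord in root position is figured 7/5/3, conventionally abbreviated 7.

7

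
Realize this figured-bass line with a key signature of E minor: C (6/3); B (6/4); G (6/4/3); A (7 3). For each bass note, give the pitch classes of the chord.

C, E, A | B, E, G | G, B, C, E | A, C, E, G

C (6/3): C, E, A.
B (6/4): B, E, G.
G (6/4/3): G, B, C, E.
A (7/5/3): A, C, E, G.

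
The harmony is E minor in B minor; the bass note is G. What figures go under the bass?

6

G is the third of E minor, so the chord is in first inversion.
A triad in first inversion is figured 6/3, conventionally abbreviated 6.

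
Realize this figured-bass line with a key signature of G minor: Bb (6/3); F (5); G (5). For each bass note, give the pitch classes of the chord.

Bb (6/3): Bb, D, G.
F (5/3): F, A, C.
G (5/3): G, Bb, D.

Bb, D, G | F, A, C | G, Bb, D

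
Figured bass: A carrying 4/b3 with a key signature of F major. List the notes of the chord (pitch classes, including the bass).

A, Cb, D, F

The written figures 4/b3 are shorthand for 6/4/3: the 6 is implied.
A third above A in this key is C, lowered to Cb by the flat.
A fourth above A in this key is D.
A sixth above A in this key is F.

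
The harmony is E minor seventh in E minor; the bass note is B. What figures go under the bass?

B is the fifth of E minor seventh, so the chord is in second inversion.
A seventh chord in second inversion is figured 6/4/3, conventionally abbreviated 4/3.

4/3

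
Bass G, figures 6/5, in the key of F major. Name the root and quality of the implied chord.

E half-diminished seventh

The figures 6/5 indicate a seventh chord in first inversion.
In first inversion the root lies a sixth above the bass: a sixth above G in F major is E.
The chord tones are G, Bb, D, E, giving E half-diminished seventh.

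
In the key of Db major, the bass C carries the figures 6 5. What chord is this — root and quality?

The figures 6 5 indicate a seventh chord in first inversion.
In first inversion the root lies a sixth above the bass: a sixth above C in Db major is Ab.
The chord tones are C, Eb, Gb, Ab, giving Ab dominant seventh.

Ab dominant seventh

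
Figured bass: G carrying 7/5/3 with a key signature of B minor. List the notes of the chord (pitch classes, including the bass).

A third above G in this key is B.
A fifth above G in this key is D.
A seventh above G in this key is F#.
Together with the bass G, this spells G major seventh in root position.

G, B, D, F#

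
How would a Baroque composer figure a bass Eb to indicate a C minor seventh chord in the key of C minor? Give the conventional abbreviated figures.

Eb is the third of C minor seventh, so the chord is in first inversion.
A seventh chord in first inversion is figured 6/5/3, conventionally abbreviated 6/5.

6/5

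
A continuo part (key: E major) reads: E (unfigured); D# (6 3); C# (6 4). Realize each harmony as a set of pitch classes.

E (5/3): E, G#, B.
D# (6/3): D#, F#, B.
C# (6/4): C#, F#, A.

E, G#, B | D#, F#, B | C#, F#, A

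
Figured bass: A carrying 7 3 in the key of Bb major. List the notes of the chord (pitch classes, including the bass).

The written figures 7 3 are shorthand for 7/5/3: the 5 is implied.
A third above A in this key is C.
A fifth above A in this key is Eb.
A seventh above A in this key is G.
Together with the bass A, this spells A half-diminished seventh in root position.

A, C, Eb, G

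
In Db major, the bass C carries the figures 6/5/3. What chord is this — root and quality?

Ab dominant seventh

The figures 6/5/3 indicate a seventh chord in first inversion.
In first inversion the root lies a sixth above the bass: a sixth above C in Db major is Ab.
The chord tones are C, Eb, Gb, Ab, giving Ab dominant seventh.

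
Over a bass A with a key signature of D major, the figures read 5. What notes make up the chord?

A, C#, E

The written figures 5 are shorthand for 5/3: the 3 is implied.
A third above A in this key is C#.
A fifth above A in this key is E.
Together with the bass A, this spells A major in root position.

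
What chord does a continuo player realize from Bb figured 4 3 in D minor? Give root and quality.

The figures 4 3 indicate a seventh chord in second inversion.
In second inversion the root lies a fourth above the bass: a fourth above Bb in D minor is E.
The chord tones are Bb, D, E, G, giving E half-diminished seventh.

E half-diminished seventh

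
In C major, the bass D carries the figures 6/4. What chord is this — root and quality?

The figures 6/4 indicate a triad in second inversion.
In second inversion the root lies a fourth above the bass: a fourth above D in C major is G.
The chord tones are D, G, B, giving G major.

G major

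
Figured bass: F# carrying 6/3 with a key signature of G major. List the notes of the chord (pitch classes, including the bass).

A third above F# in this key is A.
A sixth above F# in this key is D.
Together with the bass F#, this spells D major in first inversion.

F#, A, D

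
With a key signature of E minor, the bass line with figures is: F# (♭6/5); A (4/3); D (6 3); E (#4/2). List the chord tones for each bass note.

F# (b6/5/3): F#, A, C, Db.
A (6/4/3): A, C, D, F#.
D (6/3): D, F#, B.
E (6/#4/2): E, F#, A#, C.

F#, A, C, Db | A, C, D, F# | D, F#, B | E, F#, A#, C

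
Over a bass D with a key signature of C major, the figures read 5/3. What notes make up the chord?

D, F, A

A third above D in this key is F.
A fifth above D in this key is A.
Together with the bass D, this spells D minor in root position.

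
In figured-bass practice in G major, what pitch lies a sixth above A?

F#

Counting 5 letter steps above A lands on F; in G major, that letter is F#.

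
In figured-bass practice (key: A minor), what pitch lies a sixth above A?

F

Counting 5 letter steps above A lands on F; in A minor, that letter is F.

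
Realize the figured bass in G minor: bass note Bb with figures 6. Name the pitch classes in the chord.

The written figures 6 are shorthand for 6/3: the 3 is implied.
A third above Bb in this key is D.
A sixth above Bb in this key is G.
Together with the bass Bb, this spells G minor in first inversion.

Bb, D, G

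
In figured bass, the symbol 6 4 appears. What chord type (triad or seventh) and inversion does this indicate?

triad, second inversion

Intervals of 6/4 above the bass form a triad; the bass is the fifth, so this is second inversion.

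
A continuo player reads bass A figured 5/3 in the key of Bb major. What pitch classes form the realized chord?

A, C, Eb

A third above A in this key is C.
A fifth above A in this key is Eb.
Together with the bass A, this spells A diminished in root position.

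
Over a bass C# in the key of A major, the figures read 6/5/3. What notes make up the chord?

A third above C# in this key is E.
A fifth above C# in this key is G#.
A sixth above C# in this key is A.
Together with the bass C#, this spells A major seventh in first inversion.

C#, E, G#, A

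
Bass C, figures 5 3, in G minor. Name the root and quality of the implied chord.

The figures 5 3 indicate a triad in root position.
In root position the bass is the root, so the root is C.
The chord tones are C, Eb, G, giving C minor.

C minor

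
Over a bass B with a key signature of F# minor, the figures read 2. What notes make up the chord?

The written figures 2 are shorthand for 6/4/2: the 6/4 are implied.
A second above B in this key is C#.
A fourth above B in this key is E.
A sixth above B in this key is G#.
Together with the bass B, this spells C# minor seventh in third inversion.

B, C#, E, G#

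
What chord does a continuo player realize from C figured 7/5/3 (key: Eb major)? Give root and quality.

C minor seventh

The figures 7/5/3 indicate a seventh chord in root position.
In root position the bass is the root, so the root is C.
The chord tones are C, Eb, G, Bb, giving C minor seventh.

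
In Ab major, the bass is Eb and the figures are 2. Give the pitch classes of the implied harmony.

The written figures 2 are shorthand for 6/4/2: the 6/4 are implied.
A second above Eb in this key is F.
A fourth above Eb in this key is Ab.
A sixth above Eb in this key is C.
Together with the bass Eb, this spells F minor seventh in third inversion.

Eb, F, Ab, C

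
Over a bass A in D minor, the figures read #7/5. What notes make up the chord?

A, C, E, G#

The written figures #7/5 are shorthand for 7/5/3: the 3 is implied.
A third above A in this key is C.
A fifth above A in this key is E.
A seventh above A in this key is G, raised to G# by the sharp.
Together with the bass A, this spells A minor-major seventh in root position.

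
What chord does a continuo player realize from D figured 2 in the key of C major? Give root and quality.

The figures 2 indicate a seventh chord in third inversion.
In third inversion the root lies a second above the bass: a second above D in C major is E.
The chord tones are D, E, G, B, giving E minor seventh.

E minor seventh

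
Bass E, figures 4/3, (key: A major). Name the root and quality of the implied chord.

The figures 4/3 indicate a seventh chord in second inversion.
In second inversion the root lies a fourth above the bass: a fourth above E in A major is A.
The chord tones are E, G#, A, C#, giving A major seventh.

A major seventh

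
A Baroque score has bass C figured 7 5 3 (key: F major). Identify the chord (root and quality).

The figures 7 5 3 indicate a seventh chord in root position.
In root position the bass is the root, so the root is C.
The chord tones are C, E, G, Bb, giving C dominant seventh.

C dominant seventh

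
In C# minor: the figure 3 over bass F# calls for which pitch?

A

Counting 2 letter steps above F# lands on A; in C# minor, that letter is A.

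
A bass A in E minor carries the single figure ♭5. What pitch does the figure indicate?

Counting 4 letter steps above A lands on E; in E minor, that letter is E.
The b5 figure lowers it a semitone, giving Eb.

Eb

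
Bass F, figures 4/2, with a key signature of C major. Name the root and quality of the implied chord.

G dominant seventh

The figures 4/2 indicate a seventh chord in third inversion.
In third inversion the root lies a second above the bass: a second above F in C major is G.
The chord tones are F, G, B, D, giving G dominant seventh.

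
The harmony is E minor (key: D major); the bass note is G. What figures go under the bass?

6

G is the third of E minor, so the chord is in first inversion.
A triad in first inversion is figured 6/3, conventionally abbreviated 6.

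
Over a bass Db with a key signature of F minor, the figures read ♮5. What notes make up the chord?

Db, F, A

The written figures ♮5 are shorthand for 5/3: the 3 is implied.
A third above Db in this key is F.
A fifth above Db in this key is Ab, made natural (A) by the ♮ figure.
Together with the bass Db, this spells Db augmented in root position.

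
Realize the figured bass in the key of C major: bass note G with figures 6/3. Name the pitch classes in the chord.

A third above G in this key is B.
A sixth above G in this key is E.
Together with the bass G, this spells E minor in first inversion.

G, B, E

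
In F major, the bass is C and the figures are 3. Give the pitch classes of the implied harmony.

The written figures 3 are shorthand for 5/3: the 5 is implied.
A third above C in this key is E.
A fifth above C in this key is G.
Together with the bass C, this spells C major in root position.

C, E, G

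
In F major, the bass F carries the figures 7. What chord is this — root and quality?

The figures 7 indicate a seventh chord in root position.
In root position the bass is the root, so the root is F.
The chord tones are F, A, C, E, giving F major seventh.

F major seventh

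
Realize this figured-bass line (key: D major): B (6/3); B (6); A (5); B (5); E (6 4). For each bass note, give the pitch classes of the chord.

B, D, G | B, D, G | A, C#, E | B, D, F# | E, A, C#

B (6/3): B, D, G.
B (6/3): B, D, G.
A (5/3): A, C#, E.
B (5/3): B, D, F#.
E (6/4): E, A, C#.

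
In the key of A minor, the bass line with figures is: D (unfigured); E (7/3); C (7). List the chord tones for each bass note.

D, F, A | E, G, B, D | C, E, G, B

D (5/3): D, F, A.
E (7/5/3): E, G, B, D.
C (7/5/3): C, E, G, B.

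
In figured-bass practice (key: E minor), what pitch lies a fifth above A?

Counting 4 letter steps above A lands on E; in E minor, that letter is E.

E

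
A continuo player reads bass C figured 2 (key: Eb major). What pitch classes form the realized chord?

The written figures 2 are shorthand for 6/4/2: the 6/4 are implied.
A second above C in this key is D.
A fourth above C in this key is F.
A sixth above C in this key is Ab.
Together with the bass C, this spells D half-diminished seventh in third inversion.

C, D, F, Ab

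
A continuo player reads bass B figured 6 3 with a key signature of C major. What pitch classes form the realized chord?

B, D, G

A third above B in this key is D.
A sixth above B in this key is G.
Together with the bass B, this spells G major in first inversion.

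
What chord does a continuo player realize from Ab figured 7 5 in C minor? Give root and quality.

Ab major seventh

The figures 7 5 indicate a seventh chord in root position.
In root position the bass is the root, so the root is Ab.
The chord tones are Ab, C, Eb, G, giving Ab major seventh.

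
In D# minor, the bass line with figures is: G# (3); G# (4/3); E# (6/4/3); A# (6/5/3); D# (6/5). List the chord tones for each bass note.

G#, B, D# | G#, B, C#, E# | E#, G#, A#, C# | A#, C#, E#, F# | D#, F#, A#, B

G# (5/3): G#, B, D#.
G# (6/4/3): G#, B, C#, E#.
E# (6/4/3): E#, G#, A#, C#.
A# (6/5/3): A#, C#, E#, F#.
D# (6/5/3): D#, F#, A#, B.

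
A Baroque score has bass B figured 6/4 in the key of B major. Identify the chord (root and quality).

The figures 6/4 indicate a triad in second inversion.
In second inversion the root lies a fourth above the bass: a fourth above B in B major is E.
The chord tones are B, E, G#, giving E major.

E major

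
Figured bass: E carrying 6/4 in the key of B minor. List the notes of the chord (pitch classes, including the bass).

E, A, C#

A fourth above E in this key is A.
A sixth above E in this key is C#.
Together with the bass E, this spells A major in second inversion.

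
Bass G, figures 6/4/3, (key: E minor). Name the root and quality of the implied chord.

The figures 6/4/3 indicate a seventh chord in second inversion.
In second inversion the root lies a fourth above the bass: a fourth above G in E minor is C.
The chord tones are G, B, C, E, giving C major seventh.

C major seventh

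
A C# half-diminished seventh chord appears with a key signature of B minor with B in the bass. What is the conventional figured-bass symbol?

4/2

B is the seventh of C# half-diminished seventh, so the chord is in third inversion.
A seventh chord in third inversion is figured 6/4/2, conventionally abbreviated 4/2.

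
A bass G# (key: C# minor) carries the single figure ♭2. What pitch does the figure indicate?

Counting 1 letter step above G# lands on A; in C# minor, that letter is A.
The b2 figure lowers it a semitone, giving Ab.

Ab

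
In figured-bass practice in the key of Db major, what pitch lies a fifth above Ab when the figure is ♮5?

E

Counting 4 letter steps above Ab lands on E; in Db major, that letter is Eb.
The ♮5 figure makes it natural, giving E.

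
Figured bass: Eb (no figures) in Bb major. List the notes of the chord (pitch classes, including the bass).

Eb, G, Bb

An unfigured bass implies 5/3.
A third above Eb in this key is G.
A fifth above Eb in this key is Bb.
Together with the bass Eb, this spells Eb major in root position.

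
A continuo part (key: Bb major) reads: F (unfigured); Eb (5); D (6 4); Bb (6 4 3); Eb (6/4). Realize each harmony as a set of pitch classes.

F (5/3): F, A, C.
Eb (5/3): Eb, G, Bb.
D (6/4): D, G, Bb.
Bb (6/4/3): Bb, D, Eb, G.
Eb (6/4): Eb, A, C.

F, A, C | Eb, G, Bb | D, G, Bb | Bb, D, Eb, G | Eb, A, C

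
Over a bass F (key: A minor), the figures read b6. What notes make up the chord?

F, A, Db

The written figures b6 are shorthand for 6/3: the 3 is implied.
A third above F in this key is A.
A sixth above F in this key is D, lowered to Db by the flat.
Together with the bass F, this spells Db augmented in first inversion.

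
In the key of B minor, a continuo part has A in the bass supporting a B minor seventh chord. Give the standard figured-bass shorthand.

4/2

A is the seventh of B minor seventh, so the chord is in third inversion.
A seventh chord in third inversion is figured 6/4/2, conventionally abbreviated 4/2.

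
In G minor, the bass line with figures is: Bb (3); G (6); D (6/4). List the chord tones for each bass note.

Bb, D, F | G, Bb, Eb | D, G, Bb

Bb (5/3): Bb, D, F.
G (6/3): G, Bb, Eb.
D (6/4): D, G, Bb.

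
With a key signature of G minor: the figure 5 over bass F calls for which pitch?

C

Counting 4 letter steps above F lands on C; in G minor, that letter is C.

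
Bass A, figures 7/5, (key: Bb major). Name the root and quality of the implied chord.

The figures 7/5 indicate a seventh chord in root position.
In root position the bass is the root, so the root is A.
The chord tones are A, C, Eb, G, giving A half-diminished seventh.

A half-diminished seventh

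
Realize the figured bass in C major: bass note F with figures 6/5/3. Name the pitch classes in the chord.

F, A, C, D

A third above F in this key is A.
A fifth above F in this key is C.
A sixth above F in this key is D.
Together with the bass F, this spells D minor seventh in first inversion.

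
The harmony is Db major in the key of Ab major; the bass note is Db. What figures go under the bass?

no figures

Db is the root of Db major, so the chord is in root position.
A triad in root position is figured 5/3, conventionally abbreviated (no figures — root-position triad).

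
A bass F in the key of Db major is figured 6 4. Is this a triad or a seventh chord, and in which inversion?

Intervals of 6/4 above the bass form a triad; the bass is the fifth, so this is second inversion.

triad, second inversion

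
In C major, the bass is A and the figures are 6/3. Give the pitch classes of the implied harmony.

A third above A in this key is C.
A sixth above A in this key is F.
Together with the bass A, this spells F major in first inversion.

A, C, F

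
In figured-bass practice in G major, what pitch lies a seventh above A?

G

Counting 6 letter steps above A lands on G; in G major, that letter is G.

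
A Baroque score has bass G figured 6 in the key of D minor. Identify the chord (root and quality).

The figures 6 indicate a triad in first inversion.
In first inversion the root lies a sixth above the bass: a sixth above G in D minor is E.
The chord tones are G, Bb, E, giving E diminished.

E diminished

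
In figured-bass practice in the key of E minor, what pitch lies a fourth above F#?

Counting 3 letter steps above F# lands on B; in E minor, that letter is B.

B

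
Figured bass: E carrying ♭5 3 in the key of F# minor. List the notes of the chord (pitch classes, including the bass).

A third above E in this key is G#.
A fifth above E in this key is B, lowered to Bb by the flat.

E, G#, Bb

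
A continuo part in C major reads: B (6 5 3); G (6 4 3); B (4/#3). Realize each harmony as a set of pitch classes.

B (6/5/3): B, D, F, G.
G (6/4/3): G, B, C, E.
B (6/4/#3): B, D#, E, G.

B, D, F, G | G, B, C, E | B, D#, E, G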